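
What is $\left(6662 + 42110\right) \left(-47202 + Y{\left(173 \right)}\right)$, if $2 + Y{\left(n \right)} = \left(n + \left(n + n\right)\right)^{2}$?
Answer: $10835041204$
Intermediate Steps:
$Y{\left(n \right)} = -2 + 9 n^{2}$ ($Y{\left(n \right)} = -2 + \left(n + \left(n + n\right)\right)^{2} = -2 + \left(n + 2 n\right)^{2} = -2 + \left(3 n\right)^{2} = -2 + 9 n^{2}$)
$\left(6662 + 42110\right) \left(-47202 + Y{\left(173 \right)}\right) = \left(6662 + 42110\right) \left(-47202 - \left(2 - 9 \cdot 173^{2}\right)\right) = 48772 \left(-47202 + \left(-2 + 9 \cdot 29929\right)\right) = 48772 \left(-47202 + \left(-2 + 269361\right)\right) = 48772 \left(-47202 + 269359\right) = 48772 \cdot 222157 = 10835041204$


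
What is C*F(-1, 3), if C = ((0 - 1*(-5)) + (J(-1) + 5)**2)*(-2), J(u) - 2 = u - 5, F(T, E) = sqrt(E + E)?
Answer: -12*sqrt(6) ≈ -29.394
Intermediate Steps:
F(T, E) = sqrt(2)*sqrt(E) (F(T, E) = sqrt(2*E) = sqrt(2)*sqrt(E))
J(u) = -3 + u (J(u) = 2 + (u - 5) = 2 + (-5 + u) = -3 + u)
C = -12 (C = ((0 - 1*(-5)) + ((-3 - 1) + 5)**2)*(-2) = ((0 + 5) + (-4 + 5)**2)*(-2) = (5 + 1**2)*(-2) = (5 + 1)*(-2) = 6*(-2) = -12)
C*F(-1, 3) = -12*sqrt(2)*sqrt(3) = -12*sqrt(6)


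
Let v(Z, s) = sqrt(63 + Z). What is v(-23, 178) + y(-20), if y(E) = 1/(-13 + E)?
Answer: -1/33 + 2*sqrt(10) ≈ 6.2943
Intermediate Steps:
v(-23, 178) + y(-20) = sqrt(63 - 23) + 1/(-13 - 20) = sqrt(40) + 1/(-33) = 2*sqrt(10) - 1/33 = -1/33 + 2*sqrt(10)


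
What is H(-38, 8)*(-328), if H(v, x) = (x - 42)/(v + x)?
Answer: -5576/15 ≈ -371.73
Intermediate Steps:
H(v, x) = (-42 + x)/(v + x)
H(-38, 8)*(-328) = ((-42 + 8)/(-38 + 8))*(-328) = (-34/(-30))*(-328) = -1/30*(-34)*(-328) = (17/15)*(-328) = -5576/15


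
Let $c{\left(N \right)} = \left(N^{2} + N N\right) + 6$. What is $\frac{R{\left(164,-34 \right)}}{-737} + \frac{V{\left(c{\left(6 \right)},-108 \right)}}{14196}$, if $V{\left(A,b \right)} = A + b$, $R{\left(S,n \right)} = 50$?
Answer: $- \frac{121985}{1743742} \approx -0.069956$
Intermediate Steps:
$c{\left(N \right)} = 6 + 2 N^{2}$ ($c{\left(N \right)} = \left(N^{2} + N^{2}\right) + 6 = 2 N^{2} + 6 = 6 + 2 N^{2}$)
$\frac{R{\left(164,-34 \right)}}{-737} + \frac{V{\left(c{\left(6 \right)},-108 \right)}}{14196} = \frac{50}{-737} + \frac{\left(6 + 2 \cdot 6^{2}\right) - 108}{14196} = 50 \left(- \frac{1}{737}\right) + \left(\left(6 + 2 \cdot 36\right) - 108\right) \frac{1}{14196} = - \frac{50}{737} + \left(\left(6 + 72\right) - 108\right) \frac{1}{14196} = - \frac{50}{737} + \left(78 - 108\right) \frac{1}{14196} = - \frac{50}{737} - \frac{5}{2366} = - \frac{121985}{1743742}$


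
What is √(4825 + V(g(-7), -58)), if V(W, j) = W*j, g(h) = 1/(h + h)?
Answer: 6*√6573/7 ≈ 69.492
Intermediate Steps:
g(h) = 1/(2*h)
√(4825 + V(g(-7), -58)) = √(4825 + ((½)/(-7))*(-58)) = √(4825 + ((½)*(-⅐))*(-58)) = √(4825 - 1/14*(-58)) = √(4825 + 29/7) = √(33804/7) = 6*√6573/7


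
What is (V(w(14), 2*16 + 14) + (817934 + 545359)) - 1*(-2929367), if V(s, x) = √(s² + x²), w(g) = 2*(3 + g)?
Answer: 4292660 + 2*√818 ≈ 4.2927e+6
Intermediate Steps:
w(g) = 6 + 2*g
(V(w(14), 2*16 + 14) + (817934 + 545359)) - 1*(-2929367) = (√((6 + 2*14)² + (2*16 + 14)²) + (817934 + 545359)) - 1*(-2929367) = (√((6 + 28)² + (32 + 14)²) + 1363293) + 2929367 = (√(34² + 46²) + 1363293) + 2929367 = (√(1156 + 2116) + 1363293) + 2929367 = (√3272 + 1363293) + 2929367 = (2*√818 + 1363293) + 2929367 = (1363293 + 2*√818) + 2929367 = 4292660 + 2*√818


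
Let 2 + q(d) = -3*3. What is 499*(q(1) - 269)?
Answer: -139720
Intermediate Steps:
q(d) = -11 (q(d) = -2 - 3*3 = -2 - 9 = -11)
499*(q(1) - 269) = 499*(-11 - 269) = 499*(-280) = -139720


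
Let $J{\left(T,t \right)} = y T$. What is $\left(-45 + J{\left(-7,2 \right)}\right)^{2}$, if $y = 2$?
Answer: $3481$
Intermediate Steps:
$J{\left(T,t \right)} = 2 T$
$\left(-45 + J{\left(-7,2 \right)}\right)^{2} = \left(-45 + 2 \left(-7\right)\right)^{2} = \left(-45 - 14\right)^{2} = \left(-59\right)^{2} = 3481$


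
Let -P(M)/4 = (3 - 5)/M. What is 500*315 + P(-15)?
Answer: 2362492/15 ≈ 1.5750e+5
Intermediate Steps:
P(M) = 8/M (P(M) = -4*(3 - 5)/M = -(-8)/M = 8/M)
500*315 + P(-15) = 500*315 + 8/(-15) = 157500 + 8*(-1/15) = 157500 - 8/15 = 2362492/15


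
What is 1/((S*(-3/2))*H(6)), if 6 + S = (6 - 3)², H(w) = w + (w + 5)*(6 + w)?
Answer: -1/621 ≈ -0.0016103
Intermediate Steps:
H(w) = w + (5 + w)*(6 + w)
S = 3 (S = -6 + (6 - 3)² = -6 + 3² = -6 + 9 = 3)
1/((S*(-3/2))*H(6)) = 1/((3*(-3/2))*(30 + 6² + 12*6)) = 1/((3*(-3*½))*(30 + 36 + 72)) = 1/((3*(-3/2))*138) = 1/(-9/2*138) = 1/(-621) = -1/621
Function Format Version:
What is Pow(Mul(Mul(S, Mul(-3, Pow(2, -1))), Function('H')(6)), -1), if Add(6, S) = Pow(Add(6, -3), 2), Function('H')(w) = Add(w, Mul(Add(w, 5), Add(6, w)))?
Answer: Rational(-1, 621) ≈ -0.0016103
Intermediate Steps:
Function('H')(w) = Add(w, Mul(Add(5, w), Add(6, w)))
S = 3 (S = Add(-6, Pow(Add(6, -3), 2)) = Add(-6, Pow(3, 2)) = Add(-6, 9) = 3)
Pow(Mul(Mul(S, Mul(-3, Pow(2, -1))), Function('H')(6)), -1) = Pow(Mul(Mul(3, Mul(-3, Pow(2, -1))), Add(30, Pow(6, 2), Mul(12, 6))), -1) = Pow(Mul(Mul(3, Mul(-3, Rational(1, 2))), Add(30, 36, 72)), -1) = Pow(Mul(Mul(3, Rational(-3, 2)), 138), -1) = Pow(Mul(Rational(-9, 2), 138), -1) = Pow(-621, -1) = Rational(-1, 621)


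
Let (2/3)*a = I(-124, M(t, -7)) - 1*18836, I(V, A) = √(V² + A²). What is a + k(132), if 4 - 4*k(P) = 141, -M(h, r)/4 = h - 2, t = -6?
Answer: -113153/4 + 30*√41 ≈ -28096.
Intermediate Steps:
M(h, r) = 8 - 4*h (M(h, r) = -4*(h - 2) = -4*(-2 + h) = 8 - 4*h)
k(P) = -137/4 (k(P) = 1 - ¼*141 = 1 - 141/4 = -137/4)
I(V, A) = √(A² + V²)
a = -28254 + 30*√41 (a = 3*(√((8 - 4*(-6))² + (-124)²) - 1*18836)/2 = 3*(√((8 + 24)² + 15376) - 18836)/2 = 3*(√(32² + 15376) - 18836)/2 = 3*(√(1024 + 15376) - 18836)/2 = 3*(√16400 - 18836)/2 = 3*(20*√41 - 18836)/2 = 3*(-18836 + 20*√41)/2 = -28254 + 30*√41 ≈ -28062.)
a + k(132) = (-28254 + 30*√41) - 137/4 = -113153/4 + 30*√41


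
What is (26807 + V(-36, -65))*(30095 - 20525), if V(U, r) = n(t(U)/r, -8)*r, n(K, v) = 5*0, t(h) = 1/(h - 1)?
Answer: 256542990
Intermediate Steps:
t(h) = 1/(-1 + h)
n(K, v) = 0
V(U, r) = 0 (V(U, r) = 0*r = 0)
(26807 + V(-36, -65))*(30095 - 20525) = (26807 + 0)*(30095 - 20525) = 26807*9570 = 256542990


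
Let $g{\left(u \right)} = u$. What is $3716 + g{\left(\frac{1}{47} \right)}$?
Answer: $\frac{174653}{47} \approx 3716.0$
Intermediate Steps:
$3716 + g{\left(\frac{1}{47} \right)} = 3716 + \frac{1}{47} = \frac{174653}{47}$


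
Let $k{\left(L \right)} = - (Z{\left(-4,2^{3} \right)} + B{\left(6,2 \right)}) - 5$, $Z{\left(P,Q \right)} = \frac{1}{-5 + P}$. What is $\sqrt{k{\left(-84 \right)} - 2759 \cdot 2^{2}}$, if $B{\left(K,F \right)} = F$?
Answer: $\frac{i \sqrt{99386}}{3} \approx 105.09 i$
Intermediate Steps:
$k{\left(L \right)} = - \frac{62}{9}$ ($k{\left(L \right)} = - (\frac{1}{-5 - 4} + 2) - 5 = - (\frac{1}{-9} + 2) - 5 = - (- \frac{1}{9} + 2) - 5 = \left(-1\right) \frac{17}{9} - 5 = - \frac{17}{9} - 5 = - \frac{62}{9}$)
$\sqrt{k{\left(-84 \right)} - 2759 \cdot 2^{2}} = \sqrt{- \frac{62}{9} - 2759 \cdot 2^{2}} = \sqrt{- \frac{62}{9} - 11036} = \sqrt{- \frac{99386}{9}} = \frac{i \sqrt{99386}}{3}$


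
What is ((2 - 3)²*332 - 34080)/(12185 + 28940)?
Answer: -33748/41125 ≈ -0.82062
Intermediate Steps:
((2 - 3)²*332 - 34080)/(12185 + 28940) = ((-1)²*332 - 34080)/41125 = (1*332 - 34080)*(1/41125) = (332 - 34080)*(1/41125) = -33748*1/41125 = -33748/41125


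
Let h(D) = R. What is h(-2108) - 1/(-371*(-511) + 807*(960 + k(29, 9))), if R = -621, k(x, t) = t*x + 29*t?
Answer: -860429656/1385555 ≈ -621.00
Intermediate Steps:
k(x, t) = 29*t + t*x
h(D) = -621
h(-2108) - 1/(-371*(-511) + 807*(960 + k(29, 9))) = -621 - 1/(-371*(-511) + 807*(960 + 9*(29 + 29))) = -621 - 1/(189581 + 807*(960 + 9*58)) = -621 - 1/(189581 + 807*(960 + 522)) = -621 - 1/(189581 + 807*1482) = -621 - 1/(189581 + 1195974) = -621 - 1/1385555 = -860429656/1385555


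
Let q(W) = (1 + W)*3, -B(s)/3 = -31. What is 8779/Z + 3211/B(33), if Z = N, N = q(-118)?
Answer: 103538/10881 ≈ 9.5155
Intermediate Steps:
B(s) = 93 (B(s) = -3*(-31) = 93)
q(W) = 3 + 3*W
N = -351 (N = 3 + 3*(-118) = 3 - 354 = -351)
Z = -351
8779/Z + 3211/B(33) = 8779/(-351) + 3211/93 = 8779*(-1/351) + 3211*(1/93) = -8779/351 + 3211/93 = 103538/10881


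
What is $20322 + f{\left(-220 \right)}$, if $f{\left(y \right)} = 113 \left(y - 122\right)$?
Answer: $-18324$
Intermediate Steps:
$f{\left(y \right)} = -13786 + 113 y$ ($f{\left(y \right)} = 113 \left(-122 + y\right) = -13786 + 113 y$)
$20322 + f{\left(-220 \right)} = 20322 + \left(-13786 + 113 \left(-220\right)\right) = 20322 - 38646 = -18324$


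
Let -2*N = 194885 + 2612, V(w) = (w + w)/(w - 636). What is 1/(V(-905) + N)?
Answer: -3082/304339257 ≈ -1.0127e-5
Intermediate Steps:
V(w) = 2*w/(-636 + w) (V(w) = (2*w)/(-636 + w) = 2*w/(-636 + w))
N = -197497/2 (N = -(194885 + 2612)/2 = -1/2*197497 = -197497/2 ≈ -98749.)
1/(V(-905) + N) = 1/(2*(-905)/(-636 - 905) - 197497/2) = 1/(2*(-905)/(-1541) - 197497/2) = 1/(2*(-905)*(-1/1541) - 197497/2) = 1/(1810/1541 - 197497/2) = 1/(-304339257/3082) = -3082/304339257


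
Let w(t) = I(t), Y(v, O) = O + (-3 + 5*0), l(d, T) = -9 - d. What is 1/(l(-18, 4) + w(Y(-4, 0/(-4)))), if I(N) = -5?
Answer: 1/4 ≈ 0.25000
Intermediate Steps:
Y(v, O) = -3 + O (Y(v, O) = O + (-3 + 0) = O - 3 = -3 + O)
w(t) = -5
1/(l(-18, 4) + w(Y(-4, 0/(-4)))) = 1/((-9 - 1*(-18)) - 5) = 1/((-9 + 18) - 5) = 1/(9 - 5) = 1/4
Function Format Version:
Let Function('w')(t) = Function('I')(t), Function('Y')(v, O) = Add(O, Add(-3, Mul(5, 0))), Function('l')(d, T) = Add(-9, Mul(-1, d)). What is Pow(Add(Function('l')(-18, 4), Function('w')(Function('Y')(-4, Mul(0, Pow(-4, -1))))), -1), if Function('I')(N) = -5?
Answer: Rational(1, 4) ≈ 0.25000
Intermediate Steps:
Function('Y')(v, O) = Add(-3, O) (Function('Y')(v, O) = Add(O, Add(-3, 0)) = Add(O, -3) = Add(-3, O))
Function('w')(t) = -5
Pow(Add(Function('l')(-18, 4), Function('w')(Function('Y')(-4, Mul(0, Pow(-4, -1))))), -1) = Pow(Add(Add(-9, Mul(-1, -18)), -5), -1) = Pow(Add(Add(-9, 18), -5), -1) = Pow(Add(9, -5), -1) = Pow(4, -1) = Rational(1, 4)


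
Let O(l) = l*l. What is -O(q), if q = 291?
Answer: -84681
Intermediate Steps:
O(l) = l**2
-O(q) = -1*291**2 = -1*84681 = -84681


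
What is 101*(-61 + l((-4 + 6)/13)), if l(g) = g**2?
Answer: -1040805/169 ≈ -6158.6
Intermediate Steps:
101*(-61 + l((-4 + 6)/13)) = 101*(-61 + ((-4 + 6)/13)**2) = 101*(-61 + (2*(1/13))**2) = 101*(-61 + (2/13)**2) = 101*(-61 + 4/169) = 101*(-10305/169) = -1040805/169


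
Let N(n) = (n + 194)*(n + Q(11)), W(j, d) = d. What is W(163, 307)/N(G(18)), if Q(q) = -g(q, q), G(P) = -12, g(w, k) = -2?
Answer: -307/1820 ≈ -0.16868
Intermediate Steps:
Q(q) = 2 (Q(q) = -1*(-2) = 2)
N(n) = (2 + n)*(194 + n) (N(n) = (n + 194)*(n + 2) = (194 + n)*(2 + n) = (2 + n)*(194 + n))
W(163, 307)/N(G(18)) = 307/(388 + (-12)**2 + 196*(-12)) = 307/(388 + 144 - 2352) = 307/(-1820) = 307*(-1/1820) = -307/1820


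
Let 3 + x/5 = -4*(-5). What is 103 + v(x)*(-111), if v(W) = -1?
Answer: 214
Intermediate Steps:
x = 85 (x = -15 + 5*(-4*(-5)) = -15 + 5*20 = -15 + 100 = 85)
103 + v(x)*(-111) = 103 - 1*(-111) = 103 + 111 = 214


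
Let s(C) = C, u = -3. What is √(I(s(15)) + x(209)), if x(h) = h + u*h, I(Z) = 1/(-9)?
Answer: I*√3763/3 ≈ 20.448*I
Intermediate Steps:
I(Z) = -⅑
x(h) = -2*h (x(h) = h - 3*h = -2*h)
√(I(s(15)) + x(209)) = √(-⅑ - 2*209) = √(-⅑ - 418) = √(-3763/9) = I*√3763/3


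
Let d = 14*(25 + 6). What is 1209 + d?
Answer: 1643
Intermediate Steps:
d = 434 (d = 14*31 = 434)
1209 + d = 1209 + 434 = 1643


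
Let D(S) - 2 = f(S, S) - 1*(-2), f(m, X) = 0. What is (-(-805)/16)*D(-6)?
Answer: 805/4 ≈ 201.25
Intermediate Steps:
D(S) = 4 (D(S) = 2 + (0 - 1*(-2)) = 2 + (0 + 2) = 2 + 2 = 4)
(-(-805)/16)*D(-6) = -(-805)/16*4 = -23*(-35/16)*4 = (805/16)*4 = 805/4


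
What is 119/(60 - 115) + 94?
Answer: 5051/55 ≈ 91.836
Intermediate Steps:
119/(60 - 115) + 94 = 119/(-55) + 94 = -1/55*119 + 94 = -119/55 + 94 = 5051/55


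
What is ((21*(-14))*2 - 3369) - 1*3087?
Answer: -7044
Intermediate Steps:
((21*(-14))*2 - 3369) - 1*3087 = (-294*2 - 3369) - 3087 = (-588 - 3369) - 3087 = -3957 - 3087 = -7044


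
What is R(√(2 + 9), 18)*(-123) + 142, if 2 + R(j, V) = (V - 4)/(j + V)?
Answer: 90448/313 + 1722*√11/313 ≈ 307.22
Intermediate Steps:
R(j, V) = -2 + (-4 + V)/(V + j) (R(j, V) = -2 + (V - 4)/(j + V) = -2 + (-4 + V)/(V + j))
R(√(2 + 9), 18)*(-123) + 142 = ((-4 - 1*18 - 2*√(2 + 9))/(18 + √(2 + 9)))*(-123) + 142 = ((-4 - 18 - 2*√11)/(18 + √11))*(-123) + 142 = ((-22 - 2*√11)/(18 + √11))*(-123) + 142 = -123*(-22 - 2*√11)/(18 + √11) + 142 = 142 - 123*(-22 - 2*√11)/(18 + √11)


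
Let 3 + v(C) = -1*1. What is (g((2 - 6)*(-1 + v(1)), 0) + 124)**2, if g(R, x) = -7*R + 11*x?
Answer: 256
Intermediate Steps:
v(C) = -4 (v(C) = -3 - 1*1 = -3 - 1 = -4)
(g((2 - 6)*(-1 + v(1)), 0) + 124)**2 = ((-7*(2 - 6)*(-1 - 4) + 11*0) + 124)**2 = ((-(-28)*(-5) + 0) + 124)**2 = ((-7*20 + 0) + 124)**2 = ((-140 + 0) + 124)**2 = (-140 + 124)**2 = (-16)**2 = 256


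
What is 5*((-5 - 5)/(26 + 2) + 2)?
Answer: 115/14 ≈ 8.2143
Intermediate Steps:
5*((-5 - 5)/(26 + 2) + 2) = 5*(-10/28 + 2) = 5*(-10*1/28 + 2) = 5*(-5/14 + 2) = 5*(23/14) = 115/14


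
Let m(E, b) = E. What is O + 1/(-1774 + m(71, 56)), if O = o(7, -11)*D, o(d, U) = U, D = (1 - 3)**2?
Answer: -74933/1703 ≈ -44.001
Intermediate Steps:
D = 4 (D = (-2)**2 = 4)
O = -44 (O = -11*4 = -44)
O + 1/(-1774 + m(71, 56)) = -44 + 1/(-1774 + 71) = -44 + 1/(-1703) = -44 - 1/1703 = -74933/1703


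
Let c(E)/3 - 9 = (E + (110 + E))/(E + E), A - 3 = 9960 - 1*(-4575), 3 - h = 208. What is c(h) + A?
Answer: 597255/41 ≈ 14567.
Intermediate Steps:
h = -205 (h = 3 - 1*208 = 3 - 208 = -205)
A = 14538 (A = 3 + (9960 - 1*(-4575)) = 3 + (9960 + 4575) = 3 + 14535 = 14538)
c(E) = 27 + 3*(110 + 2*E)/(2*E) (c(E) = 27 + 3*((E + (110 + E))/(E + E)) = 27 + 3*((110 + 2*E)/((2*E))) = 27 + 3*((110 + 2*E)*(1/(2*E))) = 27 + 3*((110 + 2*E)/(2*E)) = 27 + 3*(110 + 2*E)/(2*E))
c(h) + A = (30 + 165/(-205)) + 14538 = (30 + 165*(-1/205)) + 14538 = (30 - 33/41) + 14538 = 1197/41 + 14538 = 597255/41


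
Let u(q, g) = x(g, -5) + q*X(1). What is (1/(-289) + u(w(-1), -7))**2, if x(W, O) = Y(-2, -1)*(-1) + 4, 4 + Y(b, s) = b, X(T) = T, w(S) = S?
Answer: 6760000/83521 ≈ 80.938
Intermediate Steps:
Y(b, s) = -4 + b
x(W, O) = 10 (x(W, O) = (-4 - 2)*(-1) + 4 = -6*(-1) + 4 = 6 + 4 = 10)
u(q, g) = 10 + q (u(q, g) = 10 + q*1 = 10 + q)
(1/(-289) + u(w(-1), -7))**2 = (1/(-289) + (10 - 1))**2 = (-1/289 + 9)**2 = (2600/289)**2 = 6760000/83521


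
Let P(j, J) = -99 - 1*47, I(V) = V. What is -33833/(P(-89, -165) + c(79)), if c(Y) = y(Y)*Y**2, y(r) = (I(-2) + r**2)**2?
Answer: -33833/242931680015 ≈ -1.3927e-7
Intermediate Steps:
y(r) = (-2 + r**2)**2
P(j, J) = -146 (P(j, J) = -99 - 47 = -146)
c(Y) = Y**2*(-2 + Y**2)**2 (c(Y) = (-2 + Y**2)**2*Y**2 = Y**2*(-2 + Y**2)**2)
-33833/(P(-89, -165) + c(79)) = -33833/(-146 + 79**2*(-2 + 79**2)**2) = -33833/(-146 + 6241*(-2 + 6241)**2) = -33833/(-146 + 6241*6239**2) = -33833/(-146 + 6241*38925121) = -33833/(-146 + 242931680161) = -33833/242931680015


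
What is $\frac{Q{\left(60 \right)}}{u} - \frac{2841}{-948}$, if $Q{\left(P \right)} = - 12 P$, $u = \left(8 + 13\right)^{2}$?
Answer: $\frac{21123}{15484} \approx 1.3642$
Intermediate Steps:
$u = 441$ ($u = 21^{2} = 441$)
$\frac{Q{\left(60 \right)}}{u} - \frac{2841}{-948} = \frac{\left(-12\right) 60}{441} - \frac{2841}{-948} = \left(-720\right) \frac{1}{441} - - \frac{947}{316} = - \frac{80}{49} + \frac{947}{316} = \frac{21123}{15484}$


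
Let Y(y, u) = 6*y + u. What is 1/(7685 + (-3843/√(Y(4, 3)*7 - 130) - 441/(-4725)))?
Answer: 2550490350/19517682734891 + 21616875*√59/19517682734891 ≈ 0.00013918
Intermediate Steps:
Y(y, u) = u + 6*y
1/(7685 + (-3843/√(Y(4, 3)*7 - 130) - 441/(-4725))) = 1/(7685 + (-3843/√((3 + 6*4)*7 - 130) - 441/(-4725))) = 1/(7685 + (-3843/√((3 + 24)*7 - 130) - 441*(-1/4725))) = 1/(7685 + (-3843/√(27*7 - 130) + 7/75)) = 1/(7685 + (-3843/√(189 - 130) + 7/75)) = 1/(7685 + (-3843*√59/59 + 7/75)) = 1/(7685 + (7/75 - 3843*√59/59)) = 1/(576382/75 - 3843*√59/59)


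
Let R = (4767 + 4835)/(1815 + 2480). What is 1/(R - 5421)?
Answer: -4295/23273593 ≈ -0.00018454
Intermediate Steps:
R = 9602/4295 ≈ 2.2356
1/(R - 5421) = 1/(9602/4295 - 5421) = 1/(-23273593/4295) = -4295/23273593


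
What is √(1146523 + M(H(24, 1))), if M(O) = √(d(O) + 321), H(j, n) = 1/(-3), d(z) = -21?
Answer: √(1146523 + 10*√3) ≈ 1070.8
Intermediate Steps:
H(j, n) = -⅓
M(O) = 10*√3 (M(O) = √(-21 + 321) = √300 = 10*√3)
√(1146523 + M(H(24, 1))) = √(1146523 + 10*√3)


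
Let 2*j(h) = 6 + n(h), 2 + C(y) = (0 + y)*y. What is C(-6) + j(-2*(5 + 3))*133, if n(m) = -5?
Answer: 201/2 ≈ 100.50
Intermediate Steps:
C(y) = -2 + y² (C(y) = -2 + (0 + y)*y = -2 + y*y = -2 + y²)
j(h) = ½ (j(h) = (6 - 5)/2 = (½)*1 = ½)
C(-6) + j(-2*(5 + 3))*133 = (-2 + (-6)²) + (½)*133 = (-2 + 36) + 133/2 = 34 + 133/2 = 201/2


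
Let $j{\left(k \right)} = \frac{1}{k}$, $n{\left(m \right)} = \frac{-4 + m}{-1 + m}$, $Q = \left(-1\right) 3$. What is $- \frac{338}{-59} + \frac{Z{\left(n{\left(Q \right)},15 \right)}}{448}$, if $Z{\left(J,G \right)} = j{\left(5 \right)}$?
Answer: $\frac{757179}{132160} \approx 5.7293$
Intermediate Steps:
$Q = -3$
$n{\left(m \right)} = \frac{-4 + m}{-1 + m}$
$Z{\left(J,G \right)} = \frac{1}{5}$
$- \frac{338}{-59} + \frac{Z{\left(n{\left(Q \right)},15 \right)}}{448} = - \frac{338}{-59} + \frac{1}{5 \cdot 448} = \left(-338\right) \left(- \frac{1}{59}\right) + \frac{1}{5} \cdot \frac{1}{448} = \frac{338}{59} + \frac{1}{2240} = \frac{757179}{132160}$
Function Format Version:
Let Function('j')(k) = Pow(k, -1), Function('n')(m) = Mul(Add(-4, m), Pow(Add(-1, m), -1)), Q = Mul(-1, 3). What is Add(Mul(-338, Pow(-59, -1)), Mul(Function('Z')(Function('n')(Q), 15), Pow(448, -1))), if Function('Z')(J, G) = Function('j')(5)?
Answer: Rational(757179, 132160) ≈ 5.7293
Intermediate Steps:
Q = -3
Function('n')(m) = Mul(Pow(Add(-1, m), -1), Add(-4, m))
Function('Z')(J, G) = Rational(1, 5) (Function('Z')(J, G) = Pow(5, -1) = Rational(1, 5))
Add(Mul(-338, Pow(-59, -1)), Mul(Function('Z')(Function('n')(Q), 15), Pow(448, -1))) = Add(Mul(-338, Pow(-59, -1)), Mul(Rational(1, 5), Pow(448, -1))) = Add(Mul(-338, Rational(-1, 59)), Mul(Rational(1, 5), Rational(1, 448))) = Add(Rational(338, 59), Rational(1, 2240)) = Rational(757179, 132160)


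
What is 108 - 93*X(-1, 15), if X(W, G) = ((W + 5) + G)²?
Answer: -33465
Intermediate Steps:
X(W, G) = (5 + G + W)² (X(W, G) = ((5 + W) + G)² = (5 + G + W)²)
108 - 93*X(-1, 15) = 108 - 93*(5 + 15 - 1)² = 108 - 93*19² = 108 - 93*361 = 108 - 33573 = -33465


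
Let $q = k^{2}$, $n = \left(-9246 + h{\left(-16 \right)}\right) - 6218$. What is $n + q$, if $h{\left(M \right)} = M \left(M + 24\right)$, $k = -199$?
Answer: $24009$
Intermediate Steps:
$h{\left(M \right)} = M \left(24 + M\right)$
$n = -15592$ ($n = \left(-9246 - 16 \left(24 - 16\right)\right) - 6218 = \left(-9246 - 128\right) - 6218 = -9374 - 6218 = -15592$)
$q = 39601$ ($q = \left(-199\right)^{2} = 39601$)
$n + q = -15592 + 39601 = 24009$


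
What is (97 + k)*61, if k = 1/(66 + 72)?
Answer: 816607/138 ≈ 5917.4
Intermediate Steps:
k = 1/138 ≈ 0.0072464
(97 + k)*61 = (97 + 1/138)*61 = (13387/138)*61 = 816607/138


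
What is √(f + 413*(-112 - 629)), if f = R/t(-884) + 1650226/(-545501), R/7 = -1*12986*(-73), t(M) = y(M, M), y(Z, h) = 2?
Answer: 2*√224062811511892166/545501 ≈ 1735.5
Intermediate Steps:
t(M) = 2
R = 6635846 (R = 7*(-1*12986*(-73)) = 7*(-12986*(-73)) = 7*947978 = 6635846)
f = 1809928664197/545501 (f = 6635846/2 + 1650226/(-545501) = 6635846*(½) + 1650226*(-1/545501) = 3317923 - 1650226/545501 = 1809928664197/545501 ≈ 3.3179e+6)
√(f + 413*(-112 - 629)) = √(1809928664197/545501 + 413*(-112 - 629)) = √(1809928664197/545501 + 413*(-741)) = √(1809928664197/545501 - 306033) = √(1642987356664/545501) = 2*√224062811511892166/545501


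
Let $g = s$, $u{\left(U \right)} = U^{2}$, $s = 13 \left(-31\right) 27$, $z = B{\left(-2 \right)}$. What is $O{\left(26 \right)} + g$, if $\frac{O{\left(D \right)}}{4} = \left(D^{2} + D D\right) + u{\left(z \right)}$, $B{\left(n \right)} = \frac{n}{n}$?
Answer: $-5469$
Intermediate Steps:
$B{\left(n \right)} = 1$
$z = 1$
$s = -10881$ ($s = \left(-403\right) 27 = -10881$)
$O{\left(D \right)} = 4 + 8 D^{2}$ ($O{\left(D \right)} = 4 \left(\left(D^{2} + D D\right) + 1^{2}\right) = 4 \left(\left(D^{2} + D^{2}\right) + 1\right) = 4 \left(2 D^{2} + 1\right) = 4 \left(1 + 2 D^{2}\right) = 4 + 8 D^{2}$)
$g = -10881$
$O{\left(26 \right)} + g = \left(4 + 8 \cdot 26^{2}\right) - 10881 = \left(4 + 8 \cdot 676\right) - 10881 = \left(4 + 5408\right) - 10881 = 5412 - 10881 = -5469$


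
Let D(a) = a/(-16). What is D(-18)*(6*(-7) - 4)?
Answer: -207/4 ≈ -51.750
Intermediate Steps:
D(a) = -a/16 (D(a) = a*(-1/16) = -a/16)
D(-18)*(6*(-7) - 4) = (-1/16*(-18))*(6*(-7) - 4) = 9*(-42 - 4)/8 = (9/8)*(-46) = -207/4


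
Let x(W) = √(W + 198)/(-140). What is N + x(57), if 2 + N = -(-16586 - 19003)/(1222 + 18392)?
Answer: -1213/6538 - √255/140 ≈ -0.29959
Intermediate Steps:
x(W) = -√(198 + W)/140 (x(W) = √(198 + W)*(-1/140) = -√(198 + W)/140)
N = -1213/6538 (N = -2 - (-16586 - 19003)/(1222 + 18392) = -2 - (-35589)/19614 = -2 - 1*(-11863/6538) = -2 + 11863/6538 = -1213/6538 ≈ -0.18553)
N + x(57) = -1213/6538 - √(198 + 57)/140 = -1213/6538 - √255/140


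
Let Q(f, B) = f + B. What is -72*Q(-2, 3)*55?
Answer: -3960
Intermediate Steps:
Q(f, B) = B + f
-72*Q(-2, 3)*55 = -72*(3 - 2)*55 = -72*1*55 = -72*55 = -3960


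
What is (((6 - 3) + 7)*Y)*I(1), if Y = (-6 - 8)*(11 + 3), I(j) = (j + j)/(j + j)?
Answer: -1960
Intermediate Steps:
I(j) = 1 (I(j) = (2*j)/((2*j)) = (2*j)*(1/(2*j)) = 1)
Y = -196 (Y = -14*14 = -196)
(((6 - 3) + 7)*Y)*I(1) = (((6 - 3) + 7)*(-196))*1 = ((3 + 7)*(-196))*1 = (10*(-196))*1 = -1960*1 = -1960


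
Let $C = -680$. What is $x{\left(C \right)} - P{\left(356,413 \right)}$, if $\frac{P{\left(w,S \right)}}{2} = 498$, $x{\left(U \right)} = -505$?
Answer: $-1501$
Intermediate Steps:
$P{\left(w,S \right)} = 996$ ($P{\left(w,S \right)} = 2 \cdot 498 = 996$)
$x{\left(C \right)} - P{\left(356,413 \right)} = -505 - 996 = -1501$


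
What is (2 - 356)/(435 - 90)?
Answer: -118/115 ≈ -1.0261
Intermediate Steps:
(2 - 356)/(435 - 90) = -354/345 = -354*1/345 = -118/115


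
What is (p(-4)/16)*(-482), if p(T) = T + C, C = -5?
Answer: 2169/8 ≈ 271.13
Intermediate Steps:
p(T) = -5 + T (p(T) = T - 5 = -5 + T)
(p(-4)/16)*(-482) = ((-5 - 4)/16)*(-482) = -9*1/16*(-482) = -9/16*(-482) = 2169/8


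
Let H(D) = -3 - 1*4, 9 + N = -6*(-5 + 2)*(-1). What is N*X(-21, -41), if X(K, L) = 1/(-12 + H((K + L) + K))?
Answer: 27/19 ≈ 1.4211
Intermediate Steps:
N = -27 (N = -9 - 6*(-5 + 2)*(-1) = -9 - 6*(-3)*(-1) = -9 + 18*(-1) = -9 - 18 = -27)
H(D) = -7 (H(D) = -3 - 4 = -7)
X(K, L) = -1/19 (X(K, L) = 1/(-12 - 7) = 1/(-19) = -1/19)
N*X(-21, -41) = -27*(-1/19) = 27/19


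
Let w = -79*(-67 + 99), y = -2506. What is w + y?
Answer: -5034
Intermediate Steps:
w = -2528 (w = -79*32 = -2528)
w + y = -2528 - 2506 = -5034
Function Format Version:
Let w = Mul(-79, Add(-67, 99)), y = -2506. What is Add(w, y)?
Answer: -5034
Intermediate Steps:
w = -2528 (w = Mul(-79, 32) = -2528)
Add(w, y) = Add(-2528, -2506) = -5034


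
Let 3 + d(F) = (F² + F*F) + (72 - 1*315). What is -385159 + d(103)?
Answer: -364187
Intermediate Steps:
d(F) = -246 + 2*F² (d(F) = -3 + ((F² + F*F) + (72 - 1*315)) = -3 + ((F² + F²) + (72 - 315)) = -3 + (2*F² - 243) = -3 + (-243 + 2*F²) = -246 + 2*F²)
-385159 + d(103) = -385159 + (-246 + 2*103²) = -385159 + (-246 + 2*10609) = -385159 + (-246 + 21218) = -385159 + 20972 = -364187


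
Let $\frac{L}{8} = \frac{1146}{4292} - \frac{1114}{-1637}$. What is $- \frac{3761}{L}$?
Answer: $- \frac{6606200261}{13314580} \approx -496.16$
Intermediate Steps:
$L = \frac{13314580}{1756501}$ ($L = 8 \left(\frac{1146}{4292} - \frac{1114}{-1637}\right) = 8 \left(1146 \cdot \frac{1}{4292} - - \frac{1114}{1637}\right) = 8 \left(\frac{573}{2146} + \frac{1114}{1637}\right) = 8 \cdot \frac{3328645}{3513002} = \frac{13314580}{1756501} \approx 7.5802$)
$- \frac{3761}{L} = - \frac{3761}{\frac{13314580}{1756501}} = \left(-3761\right) \frac{1756501}{13314580} = - \frac{6606200261}{13314580}$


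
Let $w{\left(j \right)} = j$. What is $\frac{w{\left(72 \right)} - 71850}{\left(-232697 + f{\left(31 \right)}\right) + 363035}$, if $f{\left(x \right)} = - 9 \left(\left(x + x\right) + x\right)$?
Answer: $- \frac{23926}{43167} \approx -0.55427$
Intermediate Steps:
$f{\left(x \right)} = - 27 x$ ($f{\left(x \right)} = - 9 \left(2 x + x\right) = - 9 \cdot 3 x = - 27 x$)
$\frac{w{\left(72 \right)} - 71850}{\left(-232697 + f{\left(31 \right)}\right) + 363035} = \frac{72 - 71850}{\left(-232697 - 837\right) + 363035} = - \frac{71778}{-233534 + 363035} = - \frac{71778}{129501} = \left(-71778\right) \frac{1}{129501} = - \frac{23926}{43167}$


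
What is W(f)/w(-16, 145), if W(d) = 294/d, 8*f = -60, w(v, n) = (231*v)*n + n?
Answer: 196/2678875 ≈ 7.3165e-5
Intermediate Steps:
w(v, n) = n + 231*n*v (w(v, n) = 231*n*v + n = n + 231*n*v)
f = -15/2 (f = (1/8)*(-60) = -15/2 ≈ -7.5000)
W(f)/w(-16, 145) = (294/(-15/2))/((145*(1 + 231*(-16)))) = (294*(-2/15))/((145*(1 - 3696))) = -196/(5*(145*(-3695))) = -196/5/(-535775) = -196/5*(-1/535775) = 196/2678875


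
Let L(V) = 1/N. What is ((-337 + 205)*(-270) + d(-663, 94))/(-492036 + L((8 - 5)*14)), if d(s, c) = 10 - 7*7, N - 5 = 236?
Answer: -8579841/118580675 ≈ -0.072354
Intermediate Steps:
N = 241 (N = 5 + 236 = 241)
d(s, c) = -39 (d(s, c) = 10 - 49 = -39)
L(V) = 1/241
((-337 + 205)*(-270) + d(-663, 94))/(-492036 + L((8 - 5)*14)) = ((-337 + 205)*(-270) - 39)/(-492036 + 1/241) = (-132*(-270) - 39)/(-118580675/241) = (35640 - 39)*(-241/118580675) = 35601*(-241/118580675) = -8579841/118580675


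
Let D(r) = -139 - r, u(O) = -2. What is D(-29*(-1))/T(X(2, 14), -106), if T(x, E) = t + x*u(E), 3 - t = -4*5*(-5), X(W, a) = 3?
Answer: 168/103 ≈ 1.6311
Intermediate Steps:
t = -97 (t = 3 - (-4*5)*(-5) = 3 - (-20)*(-5) = 3 - 1*100 = 3 - 100 = -97)
T(x, E) = -97 - 2*x (T(x, E) = -97 + x*(-2) = -97 - 2*x)
D(-29*(-1))/T(X(2, 14), -106) = (-139 - (-29)*(-1))/(-97 - 2*3) = (-139 - 1*29)/(-97 - 6) = (-139 - 29)/(-103) = -168*(-1/103) = 168/103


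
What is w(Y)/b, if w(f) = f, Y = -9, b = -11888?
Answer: 9/11888 ≈ 0.00075707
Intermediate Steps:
w(Y)/b = -9/(-11888) = -9*(-1/11888) = 9/11888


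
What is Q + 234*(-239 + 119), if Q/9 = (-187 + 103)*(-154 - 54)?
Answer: 129168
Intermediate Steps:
Q = 157248 (Q = 9*((-187 + 103)*(-154 - 54)) = 9*(-84*(-208)) = 9*17472 = 157248)
Q + 234*(-239 + 119) = 157248 + 234*(-239 + 119) = 157248 + 234*(-120) = 157248 - 28080 = 129168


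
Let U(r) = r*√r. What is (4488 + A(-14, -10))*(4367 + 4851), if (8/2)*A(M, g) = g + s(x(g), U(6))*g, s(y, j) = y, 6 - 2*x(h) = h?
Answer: 41162979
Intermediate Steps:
U(r) = r^(3/2)
x(h) = 3 - h/2
A(M, g) = g/4 + g*(3 - g/2)/4 (A(M, g) = (g + (3 - g/2)*g)/4 = (g + g*(3 - g/2))/4 = g/4 + g*(3 - g/2)/4)
(4488 + A(-14, -10))*(4367 + 4851) = (4488 + (⅛)*(-10)*(8 - 1*(-10)))*(4367 + 4851) = (4488 + (⅛)*(-10)*(8 + 10))*9218 = (4488 + (⅛)*(-10)*18)*9218 = (4488 - 45/2)*9218 = (8931/2)*9218 = 41162979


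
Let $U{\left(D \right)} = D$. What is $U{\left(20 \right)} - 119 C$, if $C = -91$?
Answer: $10849$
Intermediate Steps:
$U{\left(20 \right)} - 119 C = 20 - -10829 = 20 + 10829 = 10849$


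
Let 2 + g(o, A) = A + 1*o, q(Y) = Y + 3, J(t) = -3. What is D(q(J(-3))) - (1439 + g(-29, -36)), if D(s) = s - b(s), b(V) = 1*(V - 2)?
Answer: -1370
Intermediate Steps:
b(V) = -2 + V (b(V) = 1*(-2 + V) = -2 + V)
q(Y) = 3 + Y
D(s) = 2 (D(s) = s - (-2 + s) = s + (2 - s) = 2)
g(o, A) = -2 + A + o (g(o, A) = -2 + (A + 1*o) = -2 + (A + o) = -2 + A + o)
D(q(J(-3))) - (1439 + g(-29, -36)) = 2 - (1439 + (-2 - 36 - 29)) = 2 - (1439 - 67) = 2 - 1*1372 = 2 - 1372 = -1370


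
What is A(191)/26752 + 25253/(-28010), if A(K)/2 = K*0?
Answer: -25253/28010 ≈ -0.90157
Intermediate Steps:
A(K) = 0 (A(K) = 2*(K*0) = 2*0 = 0)
A(191)/26752 + 25253/(-28010) = 0/26752 + 25253/(-28010) = 0*(1/26752) + 25253*(-1/28010) = 0 - 25253/28010 = -25253/28010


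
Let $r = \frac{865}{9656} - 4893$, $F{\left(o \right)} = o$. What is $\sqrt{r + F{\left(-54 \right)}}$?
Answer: $\frac{i \sqrt{115310423938}}{4828} \approx 70.334 i$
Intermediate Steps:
$r = - \frac{47245943}{9656}$ ($r = 865 \cdot \frac{1}{9656} - 4893 = \frac{865}{9656} - 4893 = - \frac{47245943}{9656} \approx -4892.9$)
$\sqrt{r + F{\left(-54 \right)}} = \sqrt{- \frac{47245943}{9656} - 54} = \sqrt{- \frac{47767367}{9656}} = \frac{i \sqrt{115310423938}}{4828}$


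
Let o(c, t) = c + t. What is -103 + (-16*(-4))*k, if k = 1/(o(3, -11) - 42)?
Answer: -2607/25 ≈ -104.28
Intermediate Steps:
k = -1/50 (k = 1/((3 - 11) - 42) = 1/(-8 - 42) = 1/(-50) = -1/50 ≈ -0.020000)
-103 + (-16*(-4))*k = -103 - 16*(-4)*(-1/50) = -103 + 64*(-1/50) = -103 - 32/25 = -2607/25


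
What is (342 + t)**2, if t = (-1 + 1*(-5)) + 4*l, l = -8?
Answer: 92416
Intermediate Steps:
t = -38 (t = (-1 + 1*(-5)) + 4*(-8) = (-1 - 5) - 32 = -6 - 32 = -38)
(342 + t)**2 = (342 - 38)**2 = 304**2 = 92416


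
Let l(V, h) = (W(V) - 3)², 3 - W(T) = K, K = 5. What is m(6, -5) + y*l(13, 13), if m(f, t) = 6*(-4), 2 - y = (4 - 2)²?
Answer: -74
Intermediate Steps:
y = -2 (y = 2 - (4 - 2)² = 2 - 1*2² = 2 - 1*4 = 2 - 4 = -2)
W(T) = -2 (W(T) = 3 - 1*5 = 3 - 5 = -2)
m(f, t) = -24
l(V, h) = 25 (l(V, h) = (-2 - 3)² = (-5)² = 25)
m(6, -5) + y*l(13, 13) = -24 - 2*25 = -24 - 50 = -74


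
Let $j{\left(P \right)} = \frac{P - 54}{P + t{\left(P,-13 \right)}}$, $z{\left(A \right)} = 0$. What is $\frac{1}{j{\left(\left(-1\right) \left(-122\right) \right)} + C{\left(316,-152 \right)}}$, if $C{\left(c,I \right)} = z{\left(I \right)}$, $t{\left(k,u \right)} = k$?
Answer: $\frac{61}{17} \approx 3.5882$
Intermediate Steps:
$C{\left(c,I \right)} = 0$
$j{\left(P \right)} = \frac{-54 + P}{2 P}$ ($j{\left(P \right)} = \frac{P - 54}{P + P} = \frac{-54 + P}{2 P}$)
$\frac{1}{j{\left(\left(-1\right) \left(-122\right) \right)} + C{\left(316,-152 \right)}} = \frac{1}{\frac{-54 - -122}{2 \left(\left(-1\right) \left(-122\right)\right)} + 0} = \frac{1}{\frac{-54 + 122}{2 \cdot 122} + 0} = \frac{1}{\frac{1}{2} \cdot \frac{1}{122} \cdot 68 + 0} = \frac{1}{\frac{17}{61} + 0} = \frac{1}{\frac{17}{61}} = \frac{61}{17}$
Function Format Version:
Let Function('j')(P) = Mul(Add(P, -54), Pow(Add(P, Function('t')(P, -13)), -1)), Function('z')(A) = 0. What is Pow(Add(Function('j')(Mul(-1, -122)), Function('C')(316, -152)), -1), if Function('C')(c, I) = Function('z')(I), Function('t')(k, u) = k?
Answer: Rational(61, 17) ≈ 3.5882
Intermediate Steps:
Function('C')(c, I) = 0
Function('j')(P) = Mul(Rational(1, 2), Pow(P, -1), Add(-54, P)) (Function('j')(P) = Mul(Add(P, -54), Pow(Add(P, P), -1)) = Mul(Add(-54, P), Pow(Mul(2, P), -1)) = Mul(Add(-54, P), Mul(Rational(1, 2), Pow(P, -1))) = Mul(Rational(1, 2), Pow(P, -1), Add(-54, P)))
Pow(Add(Function('j')(Mul(-1, -122)), Function('C')(316, -152)), -1) = Pow(Add(Mul(Rational(1, 2), Pow(Mul(-1, -122), -1), Add(-54, Mul(-1, -122))), 0), -1) = Pow(Add(Mul(Rational(1, 2), Pow(122, -1), Add(-54, 122)), 0), -1) = Pow(Add(Mul(Rational(1, 2), Rational(1, 122), 68), 0), -1) = Pow(Add(Rational(17, 61), 0), -1) = Pow(Rational(17, 61), -1) = Rational(61, 17)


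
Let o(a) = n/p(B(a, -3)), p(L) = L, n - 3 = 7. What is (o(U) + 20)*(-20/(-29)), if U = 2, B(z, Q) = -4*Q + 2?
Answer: 100/7 ≈ 14.286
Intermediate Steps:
B(z, Q) = 2 - 4*Q
n = 10 (n = 3 + 7 = 10)
o(a) = 5/7 (o(a) = 10/(2 - 4*(-3)) = 10/(2 + 12) = 10/14 = 10*(1/14) = 5/7)
(o(U) + 20)*(-20/(-29)) = (5/7 + 20)*(-20/(-29)) = 145*(-20*(-1/29))/7 = (145/7)*(20/29) = 100/7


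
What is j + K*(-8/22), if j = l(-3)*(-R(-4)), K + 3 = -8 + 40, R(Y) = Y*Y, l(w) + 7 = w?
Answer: 1644/11 ≈ 149.45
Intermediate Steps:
l(w) = -7 + w
R(Y) = Y²
K = 29 (K = -3 + (-8 + 40) = -3 + 32 = 29)
j = 160 (j = (-7 - 3)*(-1*(-4)²) = -(-10)*16 = -10*(-16) = 160)
j + K*(-8/22) = 160 + 29*(-8/22) = 160 + 29*(-8*1/22) = 160 + 29*(-4/11) = 160 - 116/11 = 1644/11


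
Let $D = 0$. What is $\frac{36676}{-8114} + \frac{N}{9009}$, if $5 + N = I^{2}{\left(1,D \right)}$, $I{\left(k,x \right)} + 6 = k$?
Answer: $- \frac{165125902}{36549513} \approx -4.5179$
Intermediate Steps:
$I{\left(k,x \right)} = -6 + k$
$N = 20$ ($N = -5 + \left(-6 + 1\right)^{2} = -5 + \left(-5\right)^{2} = -5 + 25 = 20$)
$\frac{36676}{-8114} + \frac{N}{9009} = \frac{36676}{-8114} + \frac{20}{9009} = 36676 \left(- \frac{1}{8114}\right) + 20 \cdot \frac{1}{9009} = - \frac{18338}{4057} + \frac{20}{9009} = - \frac{165125902}{36549513}$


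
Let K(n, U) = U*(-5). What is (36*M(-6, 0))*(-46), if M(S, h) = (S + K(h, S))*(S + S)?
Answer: 476928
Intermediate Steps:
K(n, U) = -5*U
M(S, h) = -8*S² (M(S, h) = (S - 5*S)*(S + S) = (-4*S)*(2*S) = -8*S²)
(36*M(-6, 0))*(-46) = (36*(-8*(-6)²))*(-46) = (36*(-8*36))*(-46) = (36*(-288))*(-46) = -10368*(-46) = 476928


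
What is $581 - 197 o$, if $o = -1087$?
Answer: $214720$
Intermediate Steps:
$581 - 197 o = 581 - -214139 = 581 + 214139 = 214720$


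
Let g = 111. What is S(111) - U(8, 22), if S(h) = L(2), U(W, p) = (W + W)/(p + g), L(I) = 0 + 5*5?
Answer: 3309/133 ≈ 24.880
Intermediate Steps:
L(I) = 25 (L(I) = 0 + 25 = 25)
U(W, p) = 2*W/(111 + p) (U(W, p) = (W + W)/(p + 111) = (2*W)/(111 + p) = 2*W/(111 + p))
S(h) = 25
S(111) - U(8, 22) = 25 - 2*8/(111 + 22) = 25 - 2*8/133 = 25 - 1*16/133 = 25 - 16/133 = 3309/133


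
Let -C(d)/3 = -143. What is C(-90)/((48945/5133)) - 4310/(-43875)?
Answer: 99308927/2202525 ≈ 45.089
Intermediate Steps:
C(d) = 429 (C(d) = -3*(-143) = 429)
C(-90)/((48945/5133)) - 4310/(-43875) = 429/((48945/5133)) - 4310/(-43875) = 429/((48945*(1/5133))) - 4310*(-1/43875) = 429/(16315/1711) + 862/8775 = 429*(1711/16315) + 862/8775 = 56463/1255 + 862/8775 = 99308927/2202525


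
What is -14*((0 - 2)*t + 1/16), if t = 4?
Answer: 889/8 ≈ 111.13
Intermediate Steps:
-14*((0 - 2)*t + 1/16) = -14*((0 - 2)*4 + 1/16) = -14*(-2*4 + 1/16) = -14*(-8 + 1/16) = -14*(-127/16) = 889/8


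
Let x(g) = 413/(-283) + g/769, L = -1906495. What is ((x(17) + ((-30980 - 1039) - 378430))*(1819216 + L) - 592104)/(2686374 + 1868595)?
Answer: 2598692103405001/330428079521 ≈ 7864.6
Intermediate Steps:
x(g) = -413/283 + g/769 (x(g) = 413*(-1/283) + g*(1/769) = -413/283 + g/769)
((x(17) + ((-30980 - 1039) - 378430))*(1819216 + L) - 592104)/(2686374 + 1868595) = (((-413/283 + (1/769)*17) + ((-30980 - 1039) - 378430))*(1819216 - 1906495) - 592104)/(2686374 + 1868595) = (((-413/283 + 17/769) + (-32019 - 378430))*(-87279) - 592104)/4554969 = ((-312786/217627 - 410449)*(-87279) - 592104)*(1/4554969) = (-89325097309/217627*(-87279) - 592104)*(1/4554969) = (7796205168032211/217627 - 592104)*(1/4554969) = (7796076310215003/217627)*(1/4554969) = 2598692103405001/330428079521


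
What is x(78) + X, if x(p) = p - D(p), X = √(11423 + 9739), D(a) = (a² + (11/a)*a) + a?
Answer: -6095 + √21162 ≈ -5949.5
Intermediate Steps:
D(a) = 11 + a + a² (D(a) = (a² + 11) + a = (11 + a²) + a = 11 + a + a²)
X = √21162 ≈ 145.47
x(p) = -11 - p² (x(p) = p - (11 + p + p²) = p + (-11 - p - p²) = -11 - p²)
x(78) + X = (-11 - 1*78²) + √21162 = (-11 - 1*6084) + √21162 = (-11 - 6084) + √21162 = -6095 + √21162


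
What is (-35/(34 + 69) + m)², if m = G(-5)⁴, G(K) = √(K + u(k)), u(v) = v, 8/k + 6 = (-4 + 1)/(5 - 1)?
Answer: 8105705090704/5638057569 ≈ 1437.7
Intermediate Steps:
k = -32/27 (k = 8/(-6 + (-4 + 1)/(5 - 1)) = 8/(-6 - 3/4) = 8/(-6 - 3*¼) = 8/(-6 - ¾) = 8/(-27/4) = 8*(-4/27) = -32/27 ≈ -1.1852)
G(K) = √(-32/27 + K) (G(K) = √(K - 32/27) = √(-32/27 + K))
m = 27889/729 (m = (√(-96 + 81*(-5))/9)⁴ = (√(-96 - 405)/9)⁴ = (√(-501)/9)⁴ = ((I*√501)/9)⁴ = (I*√501/9)⁴ = 27889/729 ≈ 38.257)
(-35/(34 + 69) + m)² = (-35/(34 + 69) + 27889/729)² = (-35/103 + 27889/729)² = (2847052/75087)² = 8105705090704/5638057569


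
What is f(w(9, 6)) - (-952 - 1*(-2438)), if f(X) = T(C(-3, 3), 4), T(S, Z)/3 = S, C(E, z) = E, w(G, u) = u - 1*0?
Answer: -1495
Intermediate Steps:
w(G, u) = u (w(G, u) = u + 0 = u)
T(S, Z) = 3*S
f(X) = -9 (f(X) = 3*(-3) = -9)
f(w(9, 6)) - (-952 - 1*(-2438)) = -9 - (-952 - 1*(-2438)) = -9 - (-952 + 2438) = -9 - 1*1486 = -9 - 1486 = -1495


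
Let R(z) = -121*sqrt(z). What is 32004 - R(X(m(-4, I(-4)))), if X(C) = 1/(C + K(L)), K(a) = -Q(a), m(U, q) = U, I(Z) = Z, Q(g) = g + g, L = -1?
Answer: 32004 + 121*I*sqrt(2)/2 ≈ 32004.0 + 85.56*I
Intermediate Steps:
Q(g) = 2*g
K(a) = -2*a
X(C) = 1/(2 + C) (X(C) = 1/(C - 2*(-1)) = 1/(C + 2) = 1/(2 + C))
32004 - R(X(m(-4, I(-4)))) = 32004 - (-121)*sqrt(1/(2 - 4)) = 32004 - (-121)*sqrt(1/(-2)) = 32004 - (-121)*sqrt(-1/2) = 32004 - (-121)*I*sqrt(2)/2 = 32004 + 121*I*sqrt(2)/2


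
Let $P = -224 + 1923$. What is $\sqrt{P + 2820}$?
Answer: $\sqrt{4519} \approx 67.224$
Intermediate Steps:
$P = 1699$
$\sqrt{P + 2820} = \sqrt{1699 + 2820} = \sqrt{4519}$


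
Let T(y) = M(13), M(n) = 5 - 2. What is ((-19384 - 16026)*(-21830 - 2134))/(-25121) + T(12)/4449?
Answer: -1258422225799/37254443 ≈ -33779.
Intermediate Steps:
M(n) = 3
T(y) = 3
((-19384 - 16026)*(-21830 - 2134))/(-25121) + T(12)/4449 = ((-19384 - 16026)*(-21830 - 2134))/(-25121) + 3/4449 = -35410*(-23964)*(-1/25121) + 3*(1/4449) = 848565240*(-1/25121) + 1/1483 = -848565240/25121 + 1/1483 = -1258422225799/37254443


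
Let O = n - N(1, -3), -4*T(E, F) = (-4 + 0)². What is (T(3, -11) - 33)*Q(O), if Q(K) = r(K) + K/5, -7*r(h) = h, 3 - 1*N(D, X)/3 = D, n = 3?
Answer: 222/35 ≈ 6.3429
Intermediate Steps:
N(D, X) = 9 - 3*D
T(E, F) = -4 (T(E, F) = -(-4 + 0)²/4 = -¼*(-4)² = -¼*16 = -4)
O = -3 (O = 3 - (9 - 3*1) = 3 - (9 - 3) = 3 - 1*6 = 3 - 6 = -3)
r(h) = -h/7
Q(K) = 2*K/35 (Q(K) = -K/7 + K/5 = 2*K/35)
(T(3, -11) - 33)*Q(O) = (-4 - 33)*((2/35)*(-3)) = -37*(-6/35) = 222/35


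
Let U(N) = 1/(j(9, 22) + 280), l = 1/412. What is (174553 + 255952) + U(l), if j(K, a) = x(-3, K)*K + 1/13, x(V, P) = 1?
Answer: 1617837803/3758 ≈ 4.3051e+5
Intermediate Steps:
l = 1/412 ≈ 0.0024272
j(K, a) = 1/13 + K (j(K, a) = 1*K + 1/13 = K + 1/13 = 1/13 + K)
U(N) = 13/3758 (U(N) = 1/((1/13 + 9) + 280) = 1/(118/13 + 280) = 1/(3758/13) = 13/3758)
(174553 + 255952) + U(l) = (174553 + 255952) + 13/3758 = 430505 + 13/3758 = 1617837803/3758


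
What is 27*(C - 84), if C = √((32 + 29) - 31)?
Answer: -2268 + 27*√30 ≈ -2120.1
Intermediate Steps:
C = √30 (C = √(61 - 31) = √30 ≈ 5.4772)
27*(C - 84) = 27*(√30 - 84) = 27*(-84 + √30) = -2268 + 27*√30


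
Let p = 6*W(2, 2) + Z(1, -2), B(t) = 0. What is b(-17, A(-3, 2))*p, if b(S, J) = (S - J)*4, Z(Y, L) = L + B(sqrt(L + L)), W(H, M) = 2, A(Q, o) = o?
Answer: -760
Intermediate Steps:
Z(Y, L) = L (Z(Y, L) = L + 0 = L)
p = 10 (p = 6*2 - 2 = 12 - 2 = 10)
b(S, J) = -4*J + 4*S
b(-17, A(-3, 2))*p = (-4*2 + 4*(-17))*10 = (-8 - 68)*10 = -76*10 = -760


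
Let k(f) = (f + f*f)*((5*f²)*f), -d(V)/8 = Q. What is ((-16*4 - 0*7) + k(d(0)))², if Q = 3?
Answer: 1455750913724416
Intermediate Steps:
d(V) = -24 (d(V) = -8*3 = -24)
k(f) = 5*f³*(f + f²) (k(f) = (f + f²)*(5*f³) = 5*f³*(f + f²))
((-16*4 - 0*7) + k(d(0)))² = ((-16*4 - 0*7) + 5*(-24)⁴*(1 - 24))² = ((-64 - 1*0) + 5*331776*(-23))² = ((-64 + 0) - 38154240)² = (-64 - 38154240)² = (-38154304)² = 1455750913724416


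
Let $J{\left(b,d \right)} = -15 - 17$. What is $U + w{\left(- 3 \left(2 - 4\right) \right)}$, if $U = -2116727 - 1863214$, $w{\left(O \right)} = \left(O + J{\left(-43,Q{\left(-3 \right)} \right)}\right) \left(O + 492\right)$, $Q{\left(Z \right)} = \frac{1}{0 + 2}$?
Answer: $-3992889$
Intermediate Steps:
$Q{\left(Z \right)} = \frac{1}{2}$
$J{\left(b,d \right)} = -32$
$w{\left(O \right)} = \left(-32 + O\right) \left(492 + O\right)$ ($w{\left(O \right)} = \left(O - 32\right) \left(O + 492\right) = \left(-32 + O\right) \left(492 + O\right)$)
$U = -3979941$ ($U = -2116727 - 1863214 = -3979941$)
$U + w{\left(- 3 \left(2 - 4\right) \right)} = -3979941 + \left(-15744 + \left(- 3 \left(2 - 4\right)\right)^{2} + 460 \left(- 3 \left(2 - 4\right)\right)\right) = -3979941 + \left(-15744 + \left(\left(-3\right) \left(-2\right)\right)^{2} + 460 \left(\left(-3\right) \left(-2\right)\right)\right) = -3979941 + \left(-15744 + 6^{2} + 460 \cdot 6\right) = -3979941 + \left(-15744 + 36 + 2760\right) = -3979941 - 12948 = -3992889$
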